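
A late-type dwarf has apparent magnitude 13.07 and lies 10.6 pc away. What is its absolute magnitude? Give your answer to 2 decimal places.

5 log₁₀(d/10 pc) = 5 log₁₀(10.60) − 5 = 0.127
M = m − 5 log₁₀(d/10) = 13.07 − 0.127 = 12.943

M ≈ 12.94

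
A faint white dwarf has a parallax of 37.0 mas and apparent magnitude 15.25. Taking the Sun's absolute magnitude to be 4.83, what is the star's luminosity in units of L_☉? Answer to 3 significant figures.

L/L_☉ ≈ 4.96×10^-4

d = 1/p = 1000/37.0 mas = 27.03 pc
M = m − 5 log₁₀ d + 5 = 15.25 − 5·1.4318 + 5 = 13.091
M − M_☉ = 13.091 − 4.83 = 8.261
L/L_☉ = 10^(−0.4 × 8.261) = 4.961×10^-4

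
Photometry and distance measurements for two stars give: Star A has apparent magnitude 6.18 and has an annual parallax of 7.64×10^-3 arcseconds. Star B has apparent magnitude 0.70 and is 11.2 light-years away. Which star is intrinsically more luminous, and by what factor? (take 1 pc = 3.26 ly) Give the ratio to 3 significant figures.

Star A: d = 1/p = 1/7.64×10^-3″ = 130.9 pc
Star A: M = m − 5 log₁₀ d + 5 = 6.18 − 5·2.1169 + 5 = 0.595
Star B: d = 11.2 ly / 3.26 = 3.436 pc
Star B: M = m − 5 log₁₀ d + 5 = 0.70 − 5·0.5360 + 5 = 3.020
ΔM = M_A − M_B = 0.595 − (3.020) = -2.425; smaller M is more luminous → Star A.
L ratio = 10^(0.4 |ΔM|) = 10^0.970 = 9.329

Star A is more luminous, by a factor of 9.33.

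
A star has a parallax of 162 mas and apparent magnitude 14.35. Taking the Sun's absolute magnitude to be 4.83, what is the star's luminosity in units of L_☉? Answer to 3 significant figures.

L/L_☉ ≈ 5.93×10^-5

d = 1/p = 1000/162 mas = 6.173 pc
M = m − 5 log₁₀ d + 5 = 14.35 − 5·0.7905 + 5 = 15.398
M − M_☉ = 15.398 − 4.83 = 10.568
L/L_☉ = 10^(−0.4 × 10.568) = 5.929×10^-5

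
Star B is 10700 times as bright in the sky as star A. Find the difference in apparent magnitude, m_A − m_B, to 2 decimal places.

Pogson: Δm = −2.5 log₁₀(ratio) = −2.5 log₁₀(10700) = −2.5 × 4.0294 = -10.073
Star B is brighter so has the smaller magnitude: m_A − m_B is positive.

m_A − m_B ≈ 10.07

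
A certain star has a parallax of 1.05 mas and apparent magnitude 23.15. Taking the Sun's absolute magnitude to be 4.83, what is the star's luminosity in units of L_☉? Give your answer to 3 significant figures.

L/L_☉ ≈ 4.26×10^-4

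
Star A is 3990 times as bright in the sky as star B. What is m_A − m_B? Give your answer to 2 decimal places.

Pogson: Δm = −2.5 log₁₀(ratio) = −2.5 log₁₀(3990) = −2.5 × 3.6010 = -9.002
Star A is brighter, so it has the smaller magnitude: the difference is negative.

m_A − m_B ≈ -9.00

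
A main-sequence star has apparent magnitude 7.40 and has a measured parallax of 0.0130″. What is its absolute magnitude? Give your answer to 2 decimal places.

M ≈ 2.97

d = 1/p = 1/0.0130″ = 76.92 pc
5 log₁₀(d/10 pc) = 5 log₁₀(76.92) − 5 = 4.430
M = m − 5 log₁₀(d/10) = 7.40 − 4.430 = 2.970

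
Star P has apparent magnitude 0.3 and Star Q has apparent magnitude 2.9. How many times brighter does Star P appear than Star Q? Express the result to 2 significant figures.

Δm = 0.3 − (2.9) = -2.6
Flux ratio = 10^(−0.4 Δm) = 10^(−0.4 × -2.6) = 10^1.040 = 10.96

11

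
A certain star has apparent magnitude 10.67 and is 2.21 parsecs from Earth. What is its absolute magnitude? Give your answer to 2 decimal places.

5 log₁₀(d/10 pc) = 5 log₁₀(2.210) − 5 = -3.278
M = m − 5 log₁₀(d/10) = 10.67 + 3.278 = 13.948

M ≈ 13.95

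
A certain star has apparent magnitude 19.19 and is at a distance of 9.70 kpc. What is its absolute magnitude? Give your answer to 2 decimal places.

d = 9.70 kpc = 9700 pc
5 log₁₀(d/10 pc) = 5 log₁₀(9700) − 5 = 14.934
M = m − 5 log₁₀(d/10) = 19.19 − 14.934 = 4.256

M ≈ 4.26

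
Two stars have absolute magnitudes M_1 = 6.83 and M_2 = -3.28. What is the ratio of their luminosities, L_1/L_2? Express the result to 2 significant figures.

ΔM = M_1 − M_2 = 10.11
L_1/L_2 = 10^(−0.4 ΔM) = 10^-4.044 = 9.036×10^-5

L_1/L_2 ≈ 9.0×10^-5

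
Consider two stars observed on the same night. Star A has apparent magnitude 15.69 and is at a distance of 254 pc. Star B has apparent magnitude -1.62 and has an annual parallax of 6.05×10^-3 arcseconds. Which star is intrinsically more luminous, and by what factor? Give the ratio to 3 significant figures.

Star A: M = m − 5 log₁₀ d + 5 = 15.69 − 5·2.4048 + 5 = 8.666
Star B: d = 1/p = 1/6.05×10^-3″ = 165.3 pc
Star B: M = m − 5 log₁₀ d + 5 = -1.62 − 5·2.2182 + 5 = -7.711
ΔM = M_A − M_B = 8.666 − (-7.711) = 16.377; smaller M is more luminous → Star B.
L ratio = 10^(0.4 |ΔM|) = 10^6.551 = 3.555×10^6

Star B is more luminous, by a factor of 3.55×10^6.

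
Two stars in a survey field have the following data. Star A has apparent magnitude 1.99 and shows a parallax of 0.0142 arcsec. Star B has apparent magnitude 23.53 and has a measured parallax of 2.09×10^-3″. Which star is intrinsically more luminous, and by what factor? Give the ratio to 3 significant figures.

Star A is more luminous, by a factor of 8.95×10^6.

Star A: d = 1/p = 1/0.0142″ = 70.42 pc
Star A: M = m − 5 log₁₀ d + 5 = 1.99 − 5·1.8477 + 5 = -2.249
Star B: d = 1/p = 1/2.09×10^-3″ = 478.5 pc
Star B: M = m − 5 log₁₀ d + 5 = 23.53 − 5·2.6799 + 5 = 15.131
ΔM = M_A − M_B = -2.249 − (15.131) = -17.379; smaller M is more luminous → Star A.
L ratio = 10^(0.4 |ΔM|) = 10^6.952 = 8.948×10^6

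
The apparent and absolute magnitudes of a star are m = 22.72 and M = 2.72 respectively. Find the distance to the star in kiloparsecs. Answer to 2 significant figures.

d ≈ 100 kpc

μ = m − M = 20.000
m − M = 5 log₁₀ d − 5
log₁₀ d = (m − M)/5 + 1 = 5.0000
d = 10^5.0000 = 100000 pc
= 100.0 kpc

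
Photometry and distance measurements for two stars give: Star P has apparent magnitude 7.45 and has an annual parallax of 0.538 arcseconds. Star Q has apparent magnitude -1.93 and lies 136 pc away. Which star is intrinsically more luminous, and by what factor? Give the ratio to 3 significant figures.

Star Q is more luminous, by a factor of 3.02×10^7.

Star P: d = 1/p = 1/0.538″ = 1.859 pc
Star P: M = m − 5 log₁₀ d + 5 = 7.45 − 5·0.2692 + 5 = 11.104
Star Q: M = m − 5 log₁₀ d + 5 = -1.93 − 5·2.1335 + 5 = -7.598
ΔM = M_P − M_Q = 11.104 − (-7.598) = 18.702; smaller M is more luminous → Star Q.
L ratio = 10^(0.4 |ΔM|) = 10^7.481 = 3.024×10^7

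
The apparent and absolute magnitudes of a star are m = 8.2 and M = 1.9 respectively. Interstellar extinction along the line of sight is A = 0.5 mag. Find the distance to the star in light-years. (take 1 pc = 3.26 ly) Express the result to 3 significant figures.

m − M = 5 log₁₀(d/10 pc) + A  ⇒  8.2 − (1.9) − 0.5 = 5 log₁₀(d/10)
5.800 = 5 log₁₀(d/10)
log₁₀ d = (m − M − A)/5 + 1 = 2.1600
d = 10^2.1600 = 144.5 pc
= 471.2 ly

d ≈ 471 ly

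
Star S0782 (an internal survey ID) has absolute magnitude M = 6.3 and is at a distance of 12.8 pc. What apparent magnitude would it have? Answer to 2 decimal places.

m ≈ 6.84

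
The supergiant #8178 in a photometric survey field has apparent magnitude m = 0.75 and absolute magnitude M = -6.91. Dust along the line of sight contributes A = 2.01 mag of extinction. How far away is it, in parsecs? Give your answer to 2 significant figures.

d ≈ 130 pc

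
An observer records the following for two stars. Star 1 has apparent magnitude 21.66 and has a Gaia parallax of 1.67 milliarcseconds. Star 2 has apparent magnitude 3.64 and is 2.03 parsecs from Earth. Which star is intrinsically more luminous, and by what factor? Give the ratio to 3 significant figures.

Star 2 is more luminous, by a factor of 186.

Star 1: p = 1.67 mas = 1.67×10^-3″ → d = 1/p = 598.8 pc
Star 1: M = m − 5 log₁₀ d + 5 = 21.66 − 5·2.7773 + 5 = 12.774
Star 2: M = m − 5 log₁₀ d + 5 = 3.64 − 5·0.3075 + 5 = 7.103
ΔM = M_1 − M_2 = 12.774 − (7.103) = 5.671; smaller M is more luminous → Star 2.
L ratio = 10^(0.4 |ΔM|) = 10^2.268 = 185.5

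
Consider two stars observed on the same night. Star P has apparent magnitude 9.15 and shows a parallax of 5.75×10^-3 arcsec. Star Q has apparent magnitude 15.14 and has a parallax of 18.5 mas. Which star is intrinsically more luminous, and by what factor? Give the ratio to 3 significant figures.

Star P is more luminous, by a factor of 2580.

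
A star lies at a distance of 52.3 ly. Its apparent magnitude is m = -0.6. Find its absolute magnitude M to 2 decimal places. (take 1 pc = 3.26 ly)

M ≈ -1.63

d = 52.3 ly / 3.26 = 16.04 pc
5 log₁₀(d/10 pc) = 5 log₁₀(16.04) − 5 = 1.026
M = m − 5 log₁₀(d/10) = -0.6 − 1.026 = -1.626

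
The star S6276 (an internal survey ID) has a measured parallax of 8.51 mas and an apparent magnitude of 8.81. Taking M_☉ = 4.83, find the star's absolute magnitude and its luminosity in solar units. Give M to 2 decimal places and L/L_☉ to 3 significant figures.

M ≈ 3.46; L/L_☉ ≈ 3.53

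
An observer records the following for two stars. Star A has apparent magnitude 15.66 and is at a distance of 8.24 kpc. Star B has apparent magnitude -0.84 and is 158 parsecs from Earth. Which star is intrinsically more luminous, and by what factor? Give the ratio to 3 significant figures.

Star A: d = 8.24 kpc = 8240 pc
Star A: M = m − 5 log₁₀ d + 5 = 15.66 − 5·3.9159 + 5 = 1.080
Star B: M = m − 5 log₁₀ d + 5 = -0.84 − 5·2.1987 + 5 = -6.833
ΔM = M_A − M_B = 1.080 − (-6.833) = 7.914; smaller M is more luminous → Star B.
L ratio = 10^(0.4 |ΔM|) = 10^3.165 = 1464

Star B is more luminous, by a factor of 1460.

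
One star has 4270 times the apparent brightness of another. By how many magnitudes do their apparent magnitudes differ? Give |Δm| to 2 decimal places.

Pogson: Δm = −2.5 log₁₀(ratio) = −2.5 log₁₀(4270) = −2.5 × 3.6304 = -9.076

|Δm| ≈ 9.08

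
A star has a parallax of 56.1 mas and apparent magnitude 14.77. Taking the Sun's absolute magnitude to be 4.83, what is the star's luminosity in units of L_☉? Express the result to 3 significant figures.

d = 1/p = 1000/56.1 mas = 17.83 pc
M = m − 5 log₁₀ d + 5 = 14.77 − 5·1.2510 + 5 = 13.515
M − M_☉ = 13.515 − 4.83 = 8.685
L/L_☉ = 10^(−0.4 × 8.685) = 3.358×10^-4

L/L_☉ ≈ 3.36×10^-4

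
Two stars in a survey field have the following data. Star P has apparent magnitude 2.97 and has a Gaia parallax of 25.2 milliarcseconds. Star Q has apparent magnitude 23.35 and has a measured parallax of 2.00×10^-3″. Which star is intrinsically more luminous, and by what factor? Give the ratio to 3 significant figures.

Star P: p = 25.2 mas = 0.0252″ → d = 1/p = 39.68 pc
Star P: M = m − 5 log₁₀ d + 5 = 2.97 − 5·1.5986 + 5 = -0.023
Star Q: d = 1/p = 1/2.00×10^-3″ = 500.0 pc
Star Q: M = m − 5 log₁₀ d + 5 = 23.35 − 5·2.6990 + 5 = 14.855
ΔM = M_P − M_Q = -0.023 − (14.855) = -14.878; smaller M is more luminous → Star P.
L ratio = 10^(0.4 |ΔM|) = 10^5.951 = 893800

Star P is more luminous, by a factor of 894000.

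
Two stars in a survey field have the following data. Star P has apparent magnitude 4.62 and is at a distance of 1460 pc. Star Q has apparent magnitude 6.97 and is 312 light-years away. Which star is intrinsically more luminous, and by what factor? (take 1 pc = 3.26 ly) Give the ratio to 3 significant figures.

Star P is more luminous, by a factor of 2030.

Star P: M = m − 5 log₁₀ d + 5 = 4.62 − 5·3.1644 + 5 = -6.202
Star Q: d = 312 ly / 3.26 = 95.71 pc
Star Q: M = m − 5 log₁₀ d + 5 = 6.97 − 5·1.9809 + 5 = 2.065
ΔM = M_P − M_Q = -6.202 − (2.065) = -8.267; smaller M is more luminous → Star P.
L ratio = 10^(0.4 |ΔM|) = 10^3.307 = 2027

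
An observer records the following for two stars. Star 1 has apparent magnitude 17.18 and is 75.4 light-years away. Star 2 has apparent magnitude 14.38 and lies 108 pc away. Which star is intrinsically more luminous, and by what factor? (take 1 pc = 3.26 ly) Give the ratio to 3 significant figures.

Star 2 is more luminous, by a factor of 287.

Star 1: d = 75.4 ly / 3.26 = 23.13 pc
Star 1: M = m − 5 log₁₀ d + 5 = 17.18 − 5·1.3642 + 5 = 15.359
Star 2: M = m − 5 log₁₀ d + 5 = 14.38 − 5·2.0334 + 5 = 9.213
ΔM = M_1 − M_2 = 15.359 − (9.213) = 6.146; smaller M is more luminous → Star 2.
L ratio = 10^(0.4 |ΔM|) = 10^2.459 = 287.4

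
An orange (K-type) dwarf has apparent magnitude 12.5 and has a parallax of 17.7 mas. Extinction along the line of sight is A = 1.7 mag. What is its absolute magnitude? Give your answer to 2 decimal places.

p = 17.7 mas = 0.0177″ → d = 1/p = 56.50 pc
5 log₁₀(d/10 pc) = 5 log₁₀(56.50) − 5 = 3.760
M = m − 5 log₁₀(d/10) − A = 12.5 − 3.760 − 1.7 = 7.040

M ≈ 7.04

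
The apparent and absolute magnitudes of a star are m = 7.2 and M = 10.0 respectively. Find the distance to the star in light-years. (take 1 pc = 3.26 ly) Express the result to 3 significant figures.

d ≈ 8.98 ly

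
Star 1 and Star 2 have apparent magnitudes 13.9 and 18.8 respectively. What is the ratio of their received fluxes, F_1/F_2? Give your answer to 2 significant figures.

Magnitude difference = -4.9
Flux ratio = 10^(−0.4 Δm) = 10^(−0.4 × -4.9) = 10^1.960 = 91.20

F_1/F_2 ≈ 91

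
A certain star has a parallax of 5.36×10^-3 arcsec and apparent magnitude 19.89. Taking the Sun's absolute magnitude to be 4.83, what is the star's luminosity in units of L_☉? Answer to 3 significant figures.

d = 1/p = 1/5.36×10^-3″ = 186.6 pc
M = m − 5 log₁₀ d + 5 = 19.89 − 5·2.2708 + 5 = 13.536
M − M_☉ = 13.536 − 4.83 = 8.706
L/L_☉ = 10^(−0.4 × 8.706) = 3.294×10^-4

L/L_☉ ≈ 3.29×10^-4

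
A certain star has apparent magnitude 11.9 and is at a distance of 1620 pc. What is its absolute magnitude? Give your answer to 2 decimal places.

M ≈ 0.85

5 log₁₀(d/10 pc) = 5 log₁₀(1620) − 5 = 11.048
M = m − 5 log₁₀(d/10) = 11.9 − 11.048 = 0.852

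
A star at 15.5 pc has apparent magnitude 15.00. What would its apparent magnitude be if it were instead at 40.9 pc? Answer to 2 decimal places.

Flux ∝ 1/d², so Δm = 5 log₁₀(d₂/d₁) = 5 log₁₀(40.9/15.5) = 2.107
m₂ = m₁ + Δm = 15.00 + (2.107) = 17.107

m ≈ 17.11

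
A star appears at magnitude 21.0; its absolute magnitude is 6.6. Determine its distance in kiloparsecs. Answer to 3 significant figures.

d ≈ 7.59 kpc

Distance modulus: m − M = 21.0 − (6.6) = 14.400
m − M = 5 log₁₀ d − 5
log₁₀ d = (m − M)/5 + 1 = 3.8800
d = 10^3.8800 = 7586 pc
= 7.586 kpc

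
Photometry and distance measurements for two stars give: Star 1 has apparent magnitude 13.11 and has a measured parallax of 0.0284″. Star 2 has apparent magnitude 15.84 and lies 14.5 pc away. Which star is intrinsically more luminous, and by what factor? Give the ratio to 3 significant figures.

Star 1 is more luminous, by a factor of 72.9.

Star 1: d = 1/p = 1/0.0284″ = 35.21 pc
Star 1: M = m − 5 log₁₀ d + 5 = 13.11 − 5·1.5467 + 5 = 10.377
Star 2: M = m − 5 log₁₀ d + 5 = 15.84 − 5·1.1614 + 5 = 15.033
ΔM = M_1 − M_2 = 10.377 − (15.033) = -4.657; smaller M is more luminous → Star 1.
L ratio = 10^(0.4 |ΔM|) = 10^1.863 = 72.88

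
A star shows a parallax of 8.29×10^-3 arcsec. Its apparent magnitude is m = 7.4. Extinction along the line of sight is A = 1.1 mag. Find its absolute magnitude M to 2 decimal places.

d = 1/p = 1/8.29×10^-3″ = 120.6 pc
5 log₁₀(d/10 pc) = 5 log₁₀(120.6) − 5 = 5.407
M = m − 5 log₁₀(d/10) − A = 7.4 − 5.407 − 1.1 = 0.893

M ≈ 0.89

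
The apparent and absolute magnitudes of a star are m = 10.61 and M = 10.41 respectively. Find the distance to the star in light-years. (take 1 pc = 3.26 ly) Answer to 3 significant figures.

d ≈ 35.7 ly

Distance modulus: m − M = 10.61 − (10.41) = 0.200
m − M = 5 log₁₀ d − 5
log₁₀ d = (m − M)/5 + 1 = 1.0400
d = 10^1.0400 = 10.96 pc
= 35.75 ly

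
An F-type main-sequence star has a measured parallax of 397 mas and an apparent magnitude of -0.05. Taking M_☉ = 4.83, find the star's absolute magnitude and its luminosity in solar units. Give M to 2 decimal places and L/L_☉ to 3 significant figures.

M ≈ 2.94; L/L_☉ ≈ 5.68

d = 1/p = 1000/397 mas = 2.519 pc
M = m − 5 log₁₀ d + 5 = -0.05 − 5·0.4012 + 5 = 2.944
M − M_☉ = 2.944 − 4.83 = -1.886
L/L_☉ = 10^(−0.4 × -1.886) = 5.681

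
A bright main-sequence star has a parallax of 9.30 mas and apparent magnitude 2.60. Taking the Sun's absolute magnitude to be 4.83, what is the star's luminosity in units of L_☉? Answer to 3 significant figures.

L/L_☉ ≈ 902

d = 1/p = 1000/9.30 mas = 107.5 pc
M = m − 5 log₁₀ d + 5 = 2.60 − 5·2.0315 + 5 = -2.558
M − M_☉ = -2.558 − 4.83 = -7.388
L/L_☉ = 10^(−0.4 × -7.388) = 901.6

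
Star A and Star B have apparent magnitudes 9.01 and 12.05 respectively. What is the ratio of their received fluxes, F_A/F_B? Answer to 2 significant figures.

F_A/F_B ≈ 16

Magnitude difference = -3.04
Flux ratio = 10^(−0.4 Δm) = 10^(−0.4 × -3.04) = 10^1.216 = 16.44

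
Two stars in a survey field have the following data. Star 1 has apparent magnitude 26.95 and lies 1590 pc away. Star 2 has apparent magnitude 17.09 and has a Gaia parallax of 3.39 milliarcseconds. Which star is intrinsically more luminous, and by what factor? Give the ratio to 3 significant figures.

Star 2 is more luminous, by a factor of 303.

Star 1: M = m − 5 log₁₀ d + 5 = 26.95 − 5·3.2014 + 5 = 15.943
Star 2: p = 3.39 mas = 3.39×10^-3″ → d = 1/p = 295.0 pc
Star 2: M = m − 5 log₁₀ d + 5 = 17.09 − 5·2.4698 + 5 = 9.741
ΔM = M_1 − M_2 = 15.943 − (9.741) = 6.202; smaller M is more luminous → Star 2.
L ratio = 10^(0.4 |ΔM|) = 10^2.481 = 302.6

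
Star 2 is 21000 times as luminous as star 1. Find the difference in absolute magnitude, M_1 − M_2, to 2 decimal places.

Pogson: ΔM = −2.5 log₁₀(ratio) = −2.5 log₁₀(21000) = −2.5 × 4.3222 = -10.806
Star 2 is brighter so has the smaller magnitude: M_1 − M_2 is positive.

M_1 − M_2 ≈ 10.81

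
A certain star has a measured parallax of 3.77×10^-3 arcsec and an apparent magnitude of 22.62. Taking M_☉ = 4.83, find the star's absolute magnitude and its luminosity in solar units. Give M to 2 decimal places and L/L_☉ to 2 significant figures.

M ≈ 15.50; L/L_☉ ≈ 5.4×10^-5

d = 1/p = 1/3.77×10^-3″ = 265.3 pc
M = m − 5 log₁₀ d + 5 = 22.62 − 5·2.4237 + 5 = 15.502
M − M_☉ = 15.502 − 4.83 = 10.672
L/L_☉ = 10^(−0.4 × 10.672) = 5.387×10^-5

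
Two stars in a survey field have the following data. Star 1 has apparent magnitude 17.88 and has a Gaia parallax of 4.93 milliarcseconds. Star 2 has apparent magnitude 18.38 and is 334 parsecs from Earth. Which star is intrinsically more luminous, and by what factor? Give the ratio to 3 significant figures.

Star 2 is more luminous, by a factor of 1.71.

Star 1: p = 4.93 mas = 4.93×10^-3″ → d = 1/p = 202.8 pc
Star 1: M = m − 5 log₁₀ d + 5 = 17.88 − 5·2.3072 + 5 = 11.344
Star 2: M = m − 5 log₁₀ d + 5 = 18.38 − 5·2.5237 + 5 = 10.761
ΔM = M_1 − M_2 = 11.344 − (10.761) = 0.583; smaller M is more luminous → Star 2.
L ratio = 10^(0.4 |ΔM|) = 10^0.233 = 1.711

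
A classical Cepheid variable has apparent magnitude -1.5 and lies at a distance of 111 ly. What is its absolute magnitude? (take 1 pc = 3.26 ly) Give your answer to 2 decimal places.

d = 111 ly / 3.26 = 34.05 pc
5 log₁₀(d/10 pc) = 5 log₁₀(34.05) − 5 = 2.661
M = m − 5 log₁₀(d/10) = -1.5 − 2.661 = -4.161

M ≈ -4.16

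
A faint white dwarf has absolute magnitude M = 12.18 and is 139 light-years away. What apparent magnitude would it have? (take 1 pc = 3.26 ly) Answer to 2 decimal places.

m ≈ 15.33

d = 139 ly / 3.26 = 42.64 pc
m = M + 5 log₁₀ d − 5 = 12.18 + 5·1.6298 − 5 = 15.329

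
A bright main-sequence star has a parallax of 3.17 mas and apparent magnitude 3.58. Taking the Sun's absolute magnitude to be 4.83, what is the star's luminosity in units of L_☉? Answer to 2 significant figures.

L/L_☉ ≈ 3100

d = 1/p = 1000/3.17 mas = 315.5 pc
M = m − 5 log₁₀ d + 5 = 3.58 − 5·2.4989 + 5 = -3.915
M − M_☉ = -3.915 − 4.83 = -8.745
L/L_☉ = 10^(−0.4 × -8.745) = 3147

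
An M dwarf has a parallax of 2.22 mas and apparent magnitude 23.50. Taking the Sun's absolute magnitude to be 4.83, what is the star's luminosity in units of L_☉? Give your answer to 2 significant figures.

d = 1/p = 1000/2.22 mas = 450.5 pc
M = m − 5 log₁₀ d + 5 = 23.50 − 5·2.6536 + 5 = 15.232
M − M_☉ = 15.232 − 4.83 = 10.402
L/L_☉ = 10^(−0.4 × 10.402) = 6.907×10^-5

L/L_☉ ≈ 6.9×10^-5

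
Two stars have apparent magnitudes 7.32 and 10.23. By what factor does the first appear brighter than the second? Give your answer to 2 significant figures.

15

Magnitude difference = -2.91
Flux ratio = 10^(−0.4 Δm) = 10^(−0.4 × -2.91) = 10^1.164 = 14.59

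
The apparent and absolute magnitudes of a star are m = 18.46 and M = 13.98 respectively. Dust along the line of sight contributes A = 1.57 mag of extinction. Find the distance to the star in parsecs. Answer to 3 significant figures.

d ≈ 38.2 pc

m − M = 5 log₁₀(d/10 pc) + A  ⇒  18.46 − (13.98) − 1.57 = 5 log₁₀(d/10)
2.910 = 5 log₁₀(d/10)
log₁₀ d = (m − M − A)/5 + 1 = 1.5820
d = 10^1.5820 = 38.19 pc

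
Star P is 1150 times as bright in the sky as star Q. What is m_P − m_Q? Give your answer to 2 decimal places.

m_P − m_Q ≈ -7.65

Pogson: Δm = −2.5 log₁₀(ratio) = −2.5 log₁₀(1150) = −2.5 × 3.0607 = -7.652
Star P is brighter, so it has the smaller magnitude: the difference is negative.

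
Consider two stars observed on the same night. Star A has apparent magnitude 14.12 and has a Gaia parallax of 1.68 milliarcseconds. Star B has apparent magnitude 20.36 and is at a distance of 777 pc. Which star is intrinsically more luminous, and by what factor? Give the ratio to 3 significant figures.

Star A: p = 1.68 mas = 1.68×10^-3″ → d = 1/p = 595.2 pc
Star A: M = m − 5 log₁₀ d + 5 = 14.12 − 5·2.7747 + 5 = 5.247
Star B: M = m − 5 log₁₀ d + 5 = 20.36 − 5·2.8904 + 5 = 10.908
ΔM = M_A − M_B = 5.247 − (10.908) = -5.661; smaller M is more luminous → Star A.
L ratio = 10^(0.4 |ΔM|) = 10^2.265 = 183.9

Star A is more luminous, by a factor of 184.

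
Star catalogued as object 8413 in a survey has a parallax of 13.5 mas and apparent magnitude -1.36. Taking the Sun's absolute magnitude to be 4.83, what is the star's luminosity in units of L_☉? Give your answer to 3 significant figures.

L/L_☉ ≈ 16400

d = 1/p = 1000/13.5 mas = 74.07 pc
M = m − 5 log₁₀ d + 5 = -1.36 − 5·1.8697 + 5 = -5.708
M − M_☉ = -5.708 − 4.83 = -10.538
L/L_☉ = 10^(−0.4 × -10.538) = 16420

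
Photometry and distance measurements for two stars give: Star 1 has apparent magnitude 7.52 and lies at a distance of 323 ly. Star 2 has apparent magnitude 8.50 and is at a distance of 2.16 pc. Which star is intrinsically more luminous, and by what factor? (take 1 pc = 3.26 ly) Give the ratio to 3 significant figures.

Star 1 is more luminous, by a factor of 5190.

Star 1: d = 323 ly / 3.26 = 99.08 pc
Star 1: M = m − 5 log₁₀ d + 5 = 7.52 − 5·1.9960 + 5 = 2.540
Star 2: M = m − 5 log₁₀ d + 5 = 8.50 − 5·0.3345 + 5 = 11.828
ΔM = M_1 − M_2 = 2.540 − (11.828) = -9.288; smaller M is more luminous → Star 1.
L ratio = 10^(0.4 |ΔM|) = 10^3.715 = 5189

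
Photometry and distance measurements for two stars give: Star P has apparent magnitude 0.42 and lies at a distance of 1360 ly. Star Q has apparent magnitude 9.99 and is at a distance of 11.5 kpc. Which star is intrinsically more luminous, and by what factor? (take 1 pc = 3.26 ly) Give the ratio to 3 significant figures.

Star P: d = 1360 ly / 3.26 = 417.2 pc
Star P: M = m − 5 log₁₀ d + 5 = 0.42 − 5·2.6203 + 5 = -7.682
Star Q: d = 11.5 kpc = 11500 pc
Star Q: M = m − 5 log₁₀ d + 5 = 9.99 − 5·4.0607 + 5 = -5.313
ΔM = M_P − M_Q = -7.682 − (-5.313) = -2.368; smaller M is more luminous → Star P.
L ratio = 10^(0.4 |ΔM|) = 10^0.947 = 8.856

Star P is more luminous, by a factor of 8.86.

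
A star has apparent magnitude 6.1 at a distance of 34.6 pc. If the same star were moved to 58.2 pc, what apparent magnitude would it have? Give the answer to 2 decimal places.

Flux ∝ 1/d², so Δm = 5 log₁₀(d₂/d₁) = 5 log₁₀(58.2/34.6) = 1.129
m₂ = m₁ + Δm = 6.1 + (1.129) = 7.229

m ≈ 7.23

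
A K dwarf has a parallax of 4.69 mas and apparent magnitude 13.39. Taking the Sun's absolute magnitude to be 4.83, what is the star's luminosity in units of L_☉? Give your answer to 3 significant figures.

d = 1/p = 1000/4.69 mas = 213.2 pc
M = m − 5 log₁₀ d + 5 = 13.39 − 5·2.3288 + 5 = 6.746
M − M_☉ = 6.746 − 4.83 = 1.916
L/L_☉ = 10^(−0.4 × 1.916) = 0.1713

L/L_☉ ≈ 0.171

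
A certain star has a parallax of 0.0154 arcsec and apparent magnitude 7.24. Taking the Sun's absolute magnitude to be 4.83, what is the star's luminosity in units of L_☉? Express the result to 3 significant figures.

d = 1/p = 1/0.0154″ = 64.94 pc
M = m − 5 log₁₀ d + 5 = 7.24 − 5·1.8125 + 5 = 3.178
M − M_☉ = 3.178 − 4.83 = -1.652
L/L_☉ = 10^(−0.4 × -1.652) = 4.581

L/L_☉ ≈ 4.58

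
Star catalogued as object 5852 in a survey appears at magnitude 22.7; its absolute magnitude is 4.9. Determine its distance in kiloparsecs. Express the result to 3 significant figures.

d ≈ 36.3 kpc

μ = m − M = 17.800
m − M = 5 log₁₀ d − 5
log₁₀ d = (m − M)/5 + 1 = 4.5600
d = 10^4.5600 = 36310 pc
= 36.31 kpc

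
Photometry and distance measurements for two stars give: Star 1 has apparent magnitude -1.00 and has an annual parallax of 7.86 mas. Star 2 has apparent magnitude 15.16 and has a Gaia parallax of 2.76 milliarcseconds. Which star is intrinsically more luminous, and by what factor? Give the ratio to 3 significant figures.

Star 1 is more luminous, by a factor of 359000.

Star 1: p = 7.86 mas = 7.86×10^-3″ → d = 1/p = 127.2 pc
Star 1: M = m − 5 log₁₀ d + 5 = -1.00 − 5·2.1046 + 5 = -6.523
Star 2: p = 2.76 mas = 2.76×10^-3″ → d = 1/p = 362.3 pc
Star 2: M = m − 5 log₁₀ d + 5 = 15.16 − 5·2.5591 + 5 = 7.365
ΔM = M_1 − M_2 = -6.523 − (7.365) = -13.887; smaller M is more luminous → Star 1.
L ratio = 10^(0.4 |ΔM|) = 10^5.555 = 358900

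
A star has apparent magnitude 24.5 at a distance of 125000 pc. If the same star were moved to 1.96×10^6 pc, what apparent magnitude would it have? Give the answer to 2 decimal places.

m ≈ 30.48

Flux ∝ 1/d², so Δm = 5 log₁₀(d₂/d₁) = 5 log₁₀(1.96×10^6/125000) = 5.977
m₂ = m₁ + Δm = 24.5 + (5.977) = 30.477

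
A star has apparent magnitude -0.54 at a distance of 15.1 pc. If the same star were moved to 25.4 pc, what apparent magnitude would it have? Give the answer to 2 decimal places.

m ≈ 0.59

Flux ∝ 1/d², so Δm = 5 log₁₀(d₂/d₁) = 5 log₁₀(25.4/15.1) = 1.129
m₂ = m₁ + Δm = -0.54 + (1.129) = 0.589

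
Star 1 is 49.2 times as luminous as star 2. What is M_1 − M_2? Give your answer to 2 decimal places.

Pogson: ΔM = −2.5 log₁₀(ratio) = −2.5 log₁₀(49.2) = −2.5 × 1.6920 = -4.230
Star 1 is brighter, so it has the smaller magnitude: the difference is negative.

M_1 − M_2 ≈ -4.23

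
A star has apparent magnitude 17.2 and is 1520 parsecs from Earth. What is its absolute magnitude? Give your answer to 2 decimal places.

5 log₁₀(d/10 pc) = 5 log₁₀(1520) − 5 = 10.909
M = m − 5 log₁₀(d/10) = 17.2 − 10.909 = 6.291

M ≈ 6.29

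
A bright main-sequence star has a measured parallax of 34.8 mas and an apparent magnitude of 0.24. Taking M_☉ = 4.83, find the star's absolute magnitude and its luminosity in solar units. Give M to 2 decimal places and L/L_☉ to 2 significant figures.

d = 1/p = 1000/34.8 mas = 28.74 pc
M = m − 5 log₁₀ d + 5 = 0.24 − 5·1.4584 + 5 = -2.052
M − M_☉ = -2.052 − 4.83 = -6.882
L/L_☉ = 10^(−0.4 × -6.882) = 566.0

M ≈ -2.05; L/L_☉ ≈ 570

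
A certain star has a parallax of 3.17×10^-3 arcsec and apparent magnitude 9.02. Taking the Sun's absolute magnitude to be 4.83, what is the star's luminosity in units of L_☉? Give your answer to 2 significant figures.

L/L_☉ ≈ 21

d = 1/p = 1/3.17×10^-3″ = 315.5 pc
M = m − 5 log₁₀ d + 5 = 9.02 − 5·2.4989 + 5 = 1.525
M − M_☉ = 1.525 − 4.83 = -3.305
L/L_☉ = 10^(−0.4 × -3.305) = 20.98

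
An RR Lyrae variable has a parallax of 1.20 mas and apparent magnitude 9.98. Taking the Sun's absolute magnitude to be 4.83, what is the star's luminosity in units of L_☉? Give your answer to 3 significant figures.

L/L_☉ ≈ 60.5

d = 1/p = 1000/1.20 mas = 833.3 pc
M = m − 5 log₁₀ d + 5 = 9.98 − 5·2.9208 + 5 = 0.376
M − M_☉ = 0.376 − 4.83 = -4.454
L/L_☉ = 10^(−0.4 × -4.454) = 60.48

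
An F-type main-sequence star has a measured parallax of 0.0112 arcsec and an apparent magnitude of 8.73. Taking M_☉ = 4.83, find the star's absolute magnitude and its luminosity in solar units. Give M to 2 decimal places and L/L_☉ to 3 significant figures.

M ≈ 3.98; L/L_☉ ≈ 2.20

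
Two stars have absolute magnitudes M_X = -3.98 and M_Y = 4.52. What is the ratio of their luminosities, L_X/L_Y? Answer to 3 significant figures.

ΔM = M_X − M_Y = -8.50
L_X/L_Y = 10^(−0.4 ΔM) = 10^3.400 = 2512

L_X/L_Y ≈ 2510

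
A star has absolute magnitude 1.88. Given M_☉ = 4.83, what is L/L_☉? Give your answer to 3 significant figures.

M − M_☉ = 1.88 − 4.83 = -2.950
L/L_☉ = 10^(−0.4 (M − M_☉)) = 10^1.180 = 15.14

L/L_☉ ≈ 15.1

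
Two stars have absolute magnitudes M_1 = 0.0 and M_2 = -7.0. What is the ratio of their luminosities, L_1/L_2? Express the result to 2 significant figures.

ΔM = M_1 − M_2 = 7.0
L_1/L_2 = 10^(−0.4 ΔM) = 10^-2.800 = 1.585×10^-3

L_1/L_2 ≈ 1.6×10^-3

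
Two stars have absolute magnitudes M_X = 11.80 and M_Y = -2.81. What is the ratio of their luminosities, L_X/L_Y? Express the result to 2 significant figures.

ΔM = M_X − M_Y = 14.61
L_X/L_Y = 10^(−0.4 ΔM) = 10^-5.844 = 1.432×10^-6

L_X/L_Y ≈ 1.4×10^-6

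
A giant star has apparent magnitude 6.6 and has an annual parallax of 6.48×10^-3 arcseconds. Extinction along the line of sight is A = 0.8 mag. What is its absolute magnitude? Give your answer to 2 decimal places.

M ≈ -0.14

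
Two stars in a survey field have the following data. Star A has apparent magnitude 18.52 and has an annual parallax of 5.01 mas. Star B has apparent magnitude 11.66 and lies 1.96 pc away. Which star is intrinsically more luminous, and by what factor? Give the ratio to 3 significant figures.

Star A: p = 5.01 mas = 5.01×10^-3″ → d = 1/p = 199.6 pc
Star A: M = m − 5 log₁₀ d + 5 = 18.52 − 5·2.3002 + 5 = 12.019
Star B: M = m − 5 log₁₀ d + 5 = 11.66 − 5·0.2923 + 5 = 15.199
ΔM = M_A − M_B = 12.019 − (15.199) = -3.180; smaller M is more luminous → Star A.
L ratio = 10^(0.4 |ΔM|) = 10^1.272 = 18.70

Star A is more luminous, by a factor of 18.7.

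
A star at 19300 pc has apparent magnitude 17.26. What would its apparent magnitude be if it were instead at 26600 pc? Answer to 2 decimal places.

m ≈ 17.96

Flux ∝ 1/d², so Δm = 5 log₁₀(d₂/d₁) = 5 log₁₀(26600/19300) = 0.697
m₂ = m₁ + Δm = 17.26 + (0.697) = 17.957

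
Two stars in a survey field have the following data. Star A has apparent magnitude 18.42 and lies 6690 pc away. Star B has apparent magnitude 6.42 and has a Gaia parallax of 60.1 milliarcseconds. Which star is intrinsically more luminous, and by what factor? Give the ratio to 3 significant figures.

Star A is more luminous, by a factor of 2.56.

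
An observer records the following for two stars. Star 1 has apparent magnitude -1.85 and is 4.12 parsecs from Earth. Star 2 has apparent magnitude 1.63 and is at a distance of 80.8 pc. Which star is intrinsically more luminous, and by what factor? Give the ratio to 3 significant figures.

Star 2 is more luminous, by a factor of 15.6.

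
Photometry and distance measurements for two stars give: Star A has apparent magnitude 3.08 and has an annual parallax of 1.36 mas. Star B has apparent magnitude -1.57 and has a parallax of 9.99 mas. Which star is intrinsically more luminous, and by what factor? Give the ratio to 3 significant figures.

Star B is more luminous, by a factor of 1.34.

Star A: p = 1.36 mas = 1.36×10^-3″ → d = 1/p = 735.3 pc
Star A: M = m − 5 log₁₀ d + 5 = 3.08 − 5·2.8665 + 5 = -6.252
Star B: p = 9.99 mas = 9.99×10^-3″ → d = 1/p = 100.1 pc
Star B: M = m − 5 log₁₀ d + 5 = -1.57 − 5·2.0004 + 5 = -6.572
ΔM = M_A − M_B = -6.252 − (-6.572) = 0.320; smaller M is more luminous → Star B.
L ratio = 10^(0.4 |ΔM|) = 10^0.128 = 1.343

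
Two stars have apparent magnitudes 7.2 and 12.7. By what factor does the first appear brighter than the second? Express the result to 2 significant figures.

160

Δm = 7.2 − (12.7) = -5.5
Flux ratio = 10^(−0.4 Δm) = 10^(−0.4 × -5.5) = 10^2.200 = 158.5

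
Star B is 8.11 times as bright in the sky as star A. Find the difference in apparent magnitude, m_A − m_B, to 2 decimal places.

Pogson: Δm = −2.5 log₁₀(ratio) = −2.5 log₁₀(8.11) = −2.5 × 0.9090 = -2.273
Star B is brighter so has the smaller magnitude: m_A − m_B is positive.

m_A − m_B ≈ 2.27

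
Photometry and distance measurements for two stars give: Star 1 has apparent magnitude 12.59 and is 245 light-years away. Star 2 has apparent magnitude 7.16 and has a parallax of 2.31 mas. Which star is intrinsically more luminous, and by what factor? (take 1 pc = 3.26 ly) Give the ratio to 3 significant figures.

Star 1: d = 245 ly / 3.26 = 75.15 pc
Star 1: M = m − 5 log₁₀ d + 5 = 12.59 − 5·1.8759 + 5 = 8.210
Star 2: p = 2.31 mas = 2.31×10^-3″ → d = 1/p = 432.9 pc
Star 2: M = m − 5 log₁₀ d + 5 = 7.16 − 5·2.6364 + 5 = -1.022
ΔM = M_1 − M_2 = 8.210 − (-1.022) = 9.232; smaller M is more luminous → Star 2.
L ratio = 10^(0.4 |ΔM|) = 10^3.693 = 4930

Star 2 is more luminous, by a factor of 4930.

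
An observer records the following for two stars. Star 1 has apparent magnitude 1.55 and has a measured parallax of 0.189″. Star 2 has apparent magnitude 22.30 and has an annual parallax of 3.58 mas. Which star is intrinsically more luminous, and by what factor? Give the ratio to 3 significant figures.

Star 1 is more luminous, by a factor of 71600.

Star 1: d = 1/p = 1/0.189″ = 5.291 pc
Star 1: M = m − 5 log₁₀ d + 5 = 1.55 − 5·0.7235 + 5 = 2.932
Star 2: p = 3.58 mas = 3.58×10^-3″ → d = 1/p = 279.3 pc
Star 2: M = m − 5 log₁₀ d + 5 = 22.30 − 5·2.4461 + 5 = 15.069
ΔM = M_1 − M_2 = 2.932 − (15.069) = -12.137; smaller M is more luminous → Star 1.
L ratio = 10^(0.4 |ΔM|) = 10^4.855 = 71590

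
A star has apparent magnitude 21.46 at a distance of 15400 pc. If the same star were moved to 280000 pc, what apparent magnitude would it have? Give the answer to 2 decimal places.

Flux ∝ 1/d², so Δm = 5 log₁₀(d₂/d₁) = 5 log₁₀(280000/15400) = 6.298
m₂ = m₁ + Δm = 21.46 + (6.298) = 27.758

m ≈ 27.76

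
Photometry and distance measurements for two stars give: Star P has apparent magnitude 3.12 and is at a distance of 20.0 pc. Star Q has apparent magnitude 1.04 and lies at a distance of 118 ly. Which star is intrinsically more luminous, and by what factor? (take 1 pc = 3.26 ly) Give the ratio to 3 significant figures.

Star P: M = m − 5 log₁₀ d + 5 = 3.12 − 5·1.3010 + 5 = 1.615
Star Q: d = 118 ly / 3.26 = 36.20 pc
Star Q: M = m − 5 log₁₀ d + 5 = 1.04 − 5·1.5587 + 5 = -1.753
ΔM = M_P − M_Q = 1.615 − (-1.753) = 3.368; smaller M is more luminous → Star Q.
L ratio = 10^(0.4 |ΔM|) = 10^1.347 = 22.25

Star Q is more luminous, by a factor of 22.2.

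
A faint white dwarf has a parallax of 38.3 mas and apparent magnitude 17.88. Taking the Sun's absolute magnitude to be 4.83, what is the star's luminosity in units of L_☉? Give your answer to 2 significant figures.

d = 1/p = 1000/38.3 mas = 26.11 pc
M = m − 5 log₁₀ d + 5 = 17.88 − 5·1.4168 + 5 = 15.796
M − M_☉ = 15.796 − 4.83 = 10.966
L/L_☉ = 10^(−0.4 × 10.966) = 4.108×10^-5

L/L_☉ ≈ 4.1×10^-5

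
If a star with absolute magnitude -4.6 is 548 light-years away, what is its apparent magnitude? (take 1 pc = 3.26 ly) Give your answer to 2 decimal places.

d = 548 ly / 3.26 = 168.1 pc
m = M + 5 log₁₀ d − 5 = -4.6 + 5·2.2256 − 5 = 1.528

m ≈ 1.53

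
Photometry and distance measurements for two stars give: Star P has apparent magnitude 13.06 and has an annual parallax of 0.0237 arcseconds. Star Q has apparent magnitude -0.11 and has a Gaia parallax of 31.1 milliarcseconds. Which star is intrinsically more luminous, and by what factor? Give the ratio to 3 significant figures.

Star Q is more luminous, by a factor of 108000.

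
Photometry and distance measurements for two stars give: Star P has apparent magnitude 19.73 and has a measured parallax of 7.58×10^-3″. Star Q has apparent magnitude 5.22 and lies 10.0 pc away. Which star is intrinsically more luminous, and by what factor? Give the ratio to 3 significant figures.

Star P: d = 1/p = 1/7.58×10^-3″ = 131.9 pc
Star P: M = m − 5 log₁₀ d + 5 = 19.73 − 5·2.1203 + 5 = 14.128
Star Q: M = m − 5 log₁₀ d + 5 = 5.22 − 5·1.0000 + 5 = 5.220
ΔM = M_P − M_Q = 14.128 − (5.220) = 8.908; smaller M is more luminous → Star Q.
L ratio = 10^(0.4 |ΔM|) = 10^3.563 = 3659

Star Q is more luminous, by a factor of 3660.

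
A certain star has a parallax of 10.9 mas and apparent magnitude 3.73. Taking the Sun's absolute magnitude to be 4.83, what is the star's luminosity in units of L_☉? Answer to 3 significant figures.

L/L_☉ ≈ 232

d = 1/p = 1000/10.9 mas = 91.74 pc
M = m − 5 log₁₀ d + 5 = 3.73 − 5·1.9626 + 5 = -1.083
M − M_☉ = -1.083 − 4.83 = -5.913
L/L_☉ = 10^(−0.4 × -5.913) = 231.8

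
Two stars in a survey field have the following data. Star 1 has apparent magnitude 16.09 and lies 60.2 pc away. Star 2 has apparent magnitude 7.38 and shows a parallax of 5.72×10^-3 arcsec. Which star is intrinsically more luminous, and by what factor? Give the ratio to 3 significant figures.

Star 2 is more luminous, by a factor of 25700.

Star 1: M = m − 5 log₁₀ d + 5 = 16.09 − 5·1.7796 + 5 = 12.192
Star 2: d = 1/p = 1/5.72×10^-3″ = 174.8 pc
Star 2: M = m − 5 log₁₀ d + 5 = 7.38 − 5·2.2426 + 5 = 1.167
ΔM = M_1 − M_2 = 12.192 − (1.167) = 11.025; smaller M is more luminous → Star 2.
L ratio = 10^(0.4 |ΔM|) = 10^4.410 = 25700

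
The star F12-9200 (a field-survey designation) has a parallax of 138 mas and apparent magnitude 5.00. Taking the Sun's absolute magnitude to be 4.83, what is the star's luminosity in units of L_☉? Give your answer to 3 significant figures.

d = 1/p = 1000/138 mas = 7.246 pc
M = m − 5 log₁₀ d + 5 = 5.00 − 5·0.8601 + 5 = 5.699
M − M_☉ = 5.699 − 4.83 = 0.869
L/L_☉ = 10^(−0.4 × 0.869) = 0.4490

L/L_☉ ≈ 0.449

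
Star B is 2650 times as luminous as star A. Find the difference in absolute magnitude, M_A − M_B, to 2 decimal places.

M_A − M_B ≈ 8.56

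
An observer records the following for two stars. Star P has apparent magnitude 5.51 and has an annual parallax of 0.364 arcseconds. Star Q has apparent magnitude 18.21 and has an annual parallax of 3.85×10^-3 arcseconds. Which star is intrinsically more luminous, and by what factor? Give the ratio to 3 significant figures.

Star P: d = 1/p = 1/0.364″ = 2.747 pc
Star P: M = m − 5 log₁₀ d + 5 = 5.51 − 5·0.4389 + 5 = 8.316
Star Q: d = 1/p = 1/3.85×10^-3″ = 259.7 pc
Star Q: M = m − 5 log₁₀ d + 5 = 18.21 − 5·2.4145 + 5 = 11.137
ΔM = M_P − M_Q = 8.316 − (11.137) = -2.822; smaller M is more luminous → Star P.
L ratio = 10^(0.4 |ΔM|) = 10^1.129 = 13.45

Star P is more luminous, by a factor of 13.4.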